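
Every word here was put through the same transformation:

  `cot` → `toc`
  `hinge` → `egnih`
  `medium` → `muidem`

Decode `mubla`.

album

The output letters match the input read backwards: cot reversed is toc. The word is simply reversed.
Decoding mubla: then reverse → album.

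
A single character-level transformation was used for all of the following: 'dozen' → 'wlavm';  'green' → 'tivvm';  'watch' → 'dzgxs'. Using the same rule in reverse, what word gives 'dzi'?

war

Each pair mirrors across the alphabet (d↔w, o↔l, z↔a): positions sum to 25. This is the alphabet-reversal cipher (Atbash): a becomes z, b becomes y, etc.
Undoing it on dzi: d↔w, z↔a, i↔r.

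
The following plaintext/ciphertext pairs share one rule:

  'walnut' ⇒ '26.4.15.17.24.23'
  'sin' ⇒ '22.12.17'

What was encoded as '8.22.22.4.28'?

essay

w is letter #23 and maps to 26: an offset of 3. The number is (letter's place in the alphabet, a=1) + 3.
Reversing it on 8.22.22.4.28: 8→(8−3)÷1=5=e, 22→(22−3)÷1=19=s, 22→(22−3)÷1=19=s, 4→(4−3)÷1=1=a, 28→(28−3)÷1=25=y.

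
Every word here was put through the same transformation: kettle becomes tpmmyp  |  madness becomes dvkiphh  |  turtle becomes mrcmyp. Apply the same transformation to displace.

k(10)→t(19) and e(4)→p(15) fit y≡5x+21 (mod 26); the inverse of 5 mod 26 is 21. Each letter's alphabet position (a=0..z=25) is mapped through 5·x+21 mod 26 — an affine cipher.
Applying it to displace: d(3)→5·3+21≡10=k; i(8)→5·8+21≡9=j; s(18)→5·18+21≡7=h; p(15)→5·15+21≡18=s; l(11)→5·11+21≡24=y; a(0)→5·0+21≡21=v; c(2)→5·2+21≡5=f; e(4)→5·4+21≡15=p (all mod 26).

kjhsyvfp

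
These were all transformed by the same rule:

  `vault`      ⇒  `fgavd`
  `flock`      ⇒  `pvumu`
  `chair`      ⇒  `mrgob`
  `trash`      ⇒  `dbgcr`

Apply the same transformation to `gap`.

qgz

Two shifts are in play — +6 for a/e/i/o/u, +10 for every other letter.
For gap: g(cons)+10=q, a(vowel)+6=g, p(cons)+10=z.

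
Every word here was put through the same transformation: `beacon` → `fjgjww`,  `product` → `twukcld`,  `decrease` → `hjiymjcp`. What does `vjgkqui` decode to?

In beacon: b→f is +4, e→j is +5, a→g is +6, c→j is +7 — the shift increases by 1 each position. Letter i (0-indexed) is shifted by i+4, so successive shifts are 4, 5, 6, ….
Decoding vjgkqui: v−4=r, j−5=e, g−6=a, k−7=d, q−8=i, u−9=l, i−10=y.

readily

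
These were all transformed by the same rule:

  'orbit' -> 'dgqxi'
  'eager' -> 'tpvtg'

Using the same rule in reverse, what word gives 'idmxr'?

toxic

Every letter moves 15 places later in the alphabet, wrapping around z→a.
Reversing it on idmxr: i−15=t, d−15=o, m−15=x, x−15=i, r−15=c.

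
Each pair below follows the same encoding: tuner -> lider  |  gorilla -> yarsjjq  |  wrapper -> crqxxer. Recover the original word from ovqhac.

This is an affine cipher: with a=0,…,z=25, each position x becomes (23x+16) mod 26.
Decoding ovqhac: o(14)→17·(14−16)≡18=s; v(21)→17·(21−16)≡7=h; q(16)→17·(16−16)≡0=a; h(7)→17·(7−16)≡3=d; a(0)→17·(0−16)≡14=o; c(2)→17·(2−16)≡22=w (all mod 26).

shadow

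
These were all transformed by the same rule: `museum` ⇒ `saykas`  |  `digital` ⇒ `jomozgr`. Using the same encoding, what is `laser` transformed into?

rgykx

This is a Caesar cipher with shift 6.
On laser: l+6=r, a+6=g, s+6=y, e+6=k, r+6=x.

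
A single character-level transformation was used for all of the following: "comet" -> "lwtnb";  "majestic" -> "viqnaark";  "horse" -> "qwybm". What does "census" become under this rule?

Shifts by position in comet: pos 0: c→l (+9), pos 1: o→w (+8), pos 2: m→t (+7), pos 3: e→n (+9), pos 4: t→b (+8) — repeating every 3. The shifts repeat in a cycle of length 3: positions 0,1,… shift by +9, +8, +7, then the pattern repeats.
Applying it to census: c+9=l, e+8=m, n+7=u, s+9=b, u+8=c, s+7=z.

lmubcz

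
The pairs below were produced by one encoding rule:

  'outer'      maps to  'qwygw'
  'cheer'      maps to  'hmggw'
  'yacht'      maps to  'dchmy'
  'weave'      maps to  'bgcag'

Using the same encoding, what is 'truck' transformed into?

ywwhp

The shift depends on letter class: consonant t→y is +5, but vowel o→q is +2. Two shifts are in play — +2 for a/e/i/o/u, +5 for every other letter.
For truck: t(cons)+5=y, r(cons)+5=w, u(vowel)+2=w, c(cons)+5=h, k(cons)+5=p.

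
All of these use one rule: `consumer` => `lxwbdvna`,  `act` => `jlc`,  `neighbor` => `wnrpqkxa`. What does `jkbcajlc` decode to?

abstract

Each letter is shifted forward by 9 in the alphabet (a Caesar shift of +9).
Decoding jkbcajlc: j−9=a, k−9=b, b−9=s, c−9=t, a−9=r, j−9=a, l−9=c, c−9=t.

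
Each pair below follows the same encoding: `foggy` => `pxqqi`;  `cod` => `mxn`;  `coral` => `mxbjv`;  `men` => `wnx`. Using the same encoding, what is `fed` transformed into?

pnn

The shift depends on letter class: consonant f→p is +10, but vowel o→x is +9. The rule splits by letter class: vowels +9, consonants +10.
Applying it to fed: f(cons)+10=p, e(vowel)+9=n, d(cons)+10=n.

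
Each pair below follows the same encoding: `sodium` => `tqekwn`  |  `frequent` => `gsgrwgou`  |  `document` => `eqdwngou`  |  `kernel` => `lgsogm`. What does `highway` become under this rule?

The shift depends on letter class: consonant s→t is +1, but vowel o→q is +2. The rule splits by letter class: vowels +2, consonants +1.
Applying it to highway: h(cons)+1=i, i(vowel)+2=k, g(cons)+1=h, h(cons)+1=i, w(cons)+1=x, a(vowel)+2=c, y(cons)+1=z.

ikhixcz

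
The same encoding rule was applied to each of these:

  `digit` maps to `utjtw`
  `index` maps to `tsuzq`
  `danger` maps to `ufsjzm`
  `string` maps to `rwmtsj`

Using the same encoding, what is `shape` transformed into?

d(3)→u(20) and i(8)→t(19) fit y≡5x+5 (mod 26); the inverse of 5 mod 26 is 21. This is an affine cipher: with a=0,…,z=25, each position x becomes (5x+5) mod 26.
On shape: s(18)→5·18+5≡17=r; h(7)→5·7+5≡14=o; a(0)→5·0+5≡5=f; p(15)→5·15+5≡2=c; e(4)→5·4+5≡25=z (all mod 26).

rofcz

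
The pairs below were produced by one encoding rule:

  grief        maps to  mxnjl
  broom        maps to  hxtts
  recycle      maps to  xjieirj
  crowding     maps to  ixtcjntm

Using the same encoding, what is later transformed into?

rfzjx

The shift depends on letter class: consonant g→m is +6, but vowel i→n is +5. Vowels shift forward by 5 and consonants shift forward by 6.
On later: l(cons)+6=r, a(vowel)+5=f, t(cons)+6=z, e(vowel)+5=j, r(cons)+6=x.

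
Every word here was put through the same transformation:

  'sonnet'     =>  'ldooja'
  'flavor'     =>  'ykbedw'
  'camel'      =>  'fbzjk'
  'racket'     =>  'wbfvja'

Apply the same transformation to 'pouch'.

sdpfc

s(18)→l(11) and o(14)→d(3) fit y≡15x+1 (mod 26); the inverse of 15 mod 26 is 7. This is an affine cipher: with a=0,…,z=25, each position x becomes (15x+1) mod 26.
Applying it to pouch: p(15)→15·15+1≡18=s; o(14)→15·14+1≡3=d; u(20)→15·20+1≡15=p; c(2)→15·2+1≡5=f; h(7)→15·7+1≡2=c (all mod 26).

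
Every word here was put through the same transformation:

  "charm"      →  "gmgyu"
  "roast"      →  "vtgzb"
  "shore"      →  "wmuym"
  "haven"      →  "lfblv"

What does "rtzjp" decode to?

notch

In charm: c→g is +4, h→m is +5, a→g is +6, r→y is +7 — the shift increases by 1 each position. Each letter shifts forward by (position + 4), i.e. 4, 5, 6, … — the shift grows by one for each successive letter.
Decoding rtzjp: r−4=n, t−5=o, z−6=t, j−7=c, p−8=h.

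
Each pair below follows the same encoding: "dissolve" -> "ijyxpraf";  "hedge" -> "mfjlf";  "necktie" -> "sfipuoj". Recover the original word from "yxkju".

Shifts by position in dissolve: pos 0: d→i (+5), pos 1: i→j (+1), pos 2: s→y (+6), pos 3: s→x (+5), pos 4: o→p (+1), pos 5: l→r (+6) — repeating every 3. The shifts repeat in a cycle of length 3: positions 0,1,… shift by +5, +1, +6, then the pattern repeats.
Undoing it on yxkju: y−5=t, x−1=w, k−6=e, j−5=e, u−1=t.

tweet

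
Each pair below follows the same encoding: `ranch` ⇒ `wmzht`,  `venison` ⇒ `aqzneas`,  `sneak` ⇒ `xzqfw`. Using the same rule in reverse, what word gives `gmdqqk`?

barley

The shifts repeat in a cycle of length 3: positions 0,1,… shift by +5, +12, +12, then the pattern repeats.
Undoing it on gmdqqk: g−5=b, m−12=a, d−12=r, q−5=l, q−12=e, k−12=y.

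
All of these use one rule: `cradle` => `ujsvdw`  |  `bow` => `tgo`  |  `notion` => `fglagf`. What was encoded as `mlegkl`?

Each letter is shifted forward by 18 in the alphabet (a Caesar shift of +18).
Decoding mlegkl: m−18=u, l−18=t, e−18=m, g−18=o, k−18=s, l−18=t.

utmost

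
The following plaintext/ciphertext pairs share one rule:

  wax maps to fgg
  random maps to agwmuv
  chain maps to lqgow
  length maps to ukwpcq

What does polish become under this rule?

yuuobq

Two shifts are in play — +6 for a/e/i/o/u, +9 for every other letter.
For polish: p(cons)+9=y, o(vowel)+6=u, l(cons)+9=u, i(vowel)+6=o, s(cons)+9=b, h(cons)+9=q.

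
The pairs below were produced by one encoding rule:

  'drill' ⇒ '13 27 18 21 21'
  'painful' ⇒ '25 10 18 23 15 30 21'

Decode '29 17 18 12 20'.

d is letter #4 and maps to 13: an offset of 9. Letters become their 1-based position plus 9 (so a→10, b→11, …).
Decoding 29 17 18 12 20: 29→(29−9)÷1=20=t, 17→(17−9)÷1=8=h, 18→(18−9)÷1=9=i, 12→(12−9)÷1=3=c, 20→(20−9)÷1=11=k.

thick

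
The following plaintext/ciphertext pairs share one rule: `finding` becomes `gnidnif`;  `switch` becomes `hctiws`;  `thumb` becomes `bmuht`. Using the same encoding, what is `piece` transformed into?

eceip

The output letters match the input read backwards: finding reversed is gnidnif. The word is simply reversed.
For piece: reverse → eceip.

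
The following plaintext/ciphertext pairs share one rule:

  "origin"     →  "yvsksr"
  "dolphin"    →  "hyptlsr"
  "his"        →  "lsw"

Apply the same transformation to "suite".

wesxo

The shift depends on letter class: consonant r→v is +4, but vowel o→y is +10. Two shifts are in play — +10 for a/e/i/o/u, +4 for every other letter.
On suite: s(cons)+4=w, u(vowel)+10=e, i(vowel)+10=s, t(cons)+4=x, e(vowel)+10=o.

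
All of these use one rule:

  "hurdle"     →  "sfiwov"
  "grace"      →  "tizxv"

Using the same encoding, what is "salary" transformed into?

hzozib

Each pair mirrors across the alphabet (h↔s, u↔f, r↔i): positions sum to 25. Letters are reflected about the middle of the alphabet (position → 25−position): Atbash.
On salary: s↔h, a↔z, l↔o, a↔z, r↔i, y↔b.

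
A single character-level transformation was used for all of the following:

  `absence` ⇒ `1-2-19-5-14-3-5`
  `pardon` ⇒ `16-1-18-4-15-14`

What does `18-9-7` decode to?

rig

a is letter #1 and maps to 1: an offset of 0. Each letter is replaced by its alphabet position (a=1, b=2, …, z=26).
Decoding 18-9-7: 18=r, 9=i, 7=g.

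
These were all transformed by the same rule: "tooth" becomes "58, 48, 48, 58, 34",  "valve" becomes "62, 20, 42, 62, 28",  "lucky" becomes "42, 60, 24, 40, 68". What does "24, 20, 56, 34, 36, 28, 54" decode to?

Each letter becomes 2×(its alphabet position, a=1..z=26) + 18.
Undoing it on 24, 20, 56, 34, 36, 28, 54: 24→(24−18)÷2=3=c, 20→(20−18)÷2=1=a, 56→(56−18)÷2=19=s, 34→(34−18)÷2=8=h, 36→(36−18)÷2=9=i, 28→(28−18)÷2=5=e, 54→(54−18)÷2=18=r.

cashier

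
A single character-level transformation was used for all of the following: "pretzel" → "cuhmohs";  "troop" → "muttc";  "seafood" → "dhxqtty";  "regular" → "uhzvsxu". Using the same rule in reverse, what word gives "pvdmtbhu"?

p(15)→c(2) and r(17)→u(20) fit y≡9x+23 (mod 26); the inverse of 9 mod 26 is 3. Each letter's alphabet position (a=0..z=25) is mapped through 9·x+23 mod 26 — an affine cipher.
Decoding pvdmtbhu: p(15)→3·(15−23)≡2=c; v(21)→3·(21−23)≡20=u; d(3)→3·(3−23)≡18=s; m(12)→3·(12−23)≡19=t; t(19)→3·(19−23)≡14=o; b(1)→3·(1−23)≡12=m; h(7)→3·(7−23)≡4=e; u(20)→3·(20−23)≡17=r (all mod 26).

customer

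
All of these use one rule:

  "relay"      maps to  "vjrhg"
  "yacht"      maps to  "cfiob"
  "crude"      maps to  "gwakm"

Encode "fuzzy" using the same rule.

jzfgg

In relay: r→v is +4, e→j is +5, l→r is +6, a→h is +7 — the shift increases by 1 each position. Each letter shifts forward by (position + 4), i.e. 4, 5, 6, … — the shift grows by one for each successive letter.
On fuzzy: f+4=j, u+5=z, z+6=f, z+7=g, y+8=g.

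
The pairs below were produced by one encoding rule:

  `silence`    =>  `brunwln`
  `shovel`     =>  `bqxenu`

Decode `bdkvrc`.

Compare letters: s→b is +9, i→r is +9, l→u is +9 — a constant shift. Every letter moves 9 places later in the alphabet, wrapping around z→a.
Reversing it on bdkvrc: b−9=s, d−9=u, k−9=b, v−9=m, r−9=i, c−9=t.

submit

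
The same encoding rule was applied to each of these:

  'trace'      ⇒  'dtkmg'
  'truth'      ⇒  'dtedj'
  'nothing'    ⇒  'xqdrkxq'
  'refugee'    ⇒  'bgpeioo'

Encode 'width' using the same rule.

Shifts by position in trace: pos 0: t→d (+10), pos 1: r→t (+2), pos 2: a→k (+10), pos 3: c→m (+10), pos 4: e→g (+2) — repeating every 3. It's a Vigenère-style cipher with numeric key [10,2,10]: position i shifts by key[i mod 3].
Applying it to width: w+10=g, i+2=k, d+10=n, t+10=d, h+2=j.

gkndj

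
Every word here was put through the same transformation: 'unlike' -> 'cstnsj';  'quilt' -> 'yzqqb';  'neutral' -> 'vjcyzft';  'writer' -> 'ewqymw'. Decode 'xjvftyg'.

It's a Vigenère-style cipher with numeric key [8,5]: position i shifts by key[i mod 2].
Undoing it on xjvftyg: x−8=p, j−5=e, v−8=n, f−5=a, t−8=l, y−5=t, g−8=y.

penalty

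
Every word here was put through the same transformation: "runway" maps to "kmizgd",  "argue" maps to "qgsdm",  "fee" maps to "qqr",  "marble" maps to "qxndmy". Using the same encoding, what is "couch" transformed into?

The output letters match the input read backwards, each shifted +12: runway reversed is yawnur. The word is reversed, then every letter is shifted forward by 12.
For couch: reverse → hcuoc; then shift: h+12=t, c+12=o, u+12=g, o+12=a, c+12=o.

togao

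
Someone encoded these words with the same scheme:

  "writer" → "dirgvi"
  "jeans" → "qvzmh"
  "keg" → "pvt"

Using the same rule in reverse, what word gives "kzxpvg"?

packet

Each pair mirrors across the alphabet (w↔d, r↔i, i↔r): positions sum to 25. Letters are reflected about the middle of the alphabet (position → 25−position): Atbash.
Reversing it on kzxpvg: k↔p, z↔a, x↔c, p↔k, v↔e, g↔t.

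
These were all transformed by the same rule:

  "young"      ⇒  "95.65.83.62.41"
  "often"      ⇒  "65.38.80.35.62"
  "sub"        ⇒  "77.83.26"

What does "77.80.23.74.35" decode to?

y(#25)→95 and o(#15)→65: differences scale by 3, so n = 3·pos + 20. Each letter becomes 3×(its alphabet position, a=1..z=26) + 20.
Undoing it on 77.80.23.74.35: 77→(77−20)÷3=19=s, 80→(80−20)÷3=20=t, 23→(23−20)÷3=1=a, 74→(74−20)÷3=18=r, 35→(35−20)÷3=5=e.

stare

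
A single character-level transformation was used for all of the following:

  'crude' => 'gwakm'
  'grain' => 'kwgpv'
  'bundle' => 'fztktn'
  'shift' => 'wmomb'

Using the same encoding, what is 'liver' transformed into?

Letter i (0-indexed) is shifted by i+4, so successive shifts are 4, 5, 6, ….
For liver: l+4=p, i+5=n, v+6=b, e+7=l, r+8=z.

pnblz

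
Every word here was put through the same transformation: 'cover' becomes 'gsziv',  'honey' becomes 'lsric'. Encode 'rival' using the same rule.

vmzep

Compare letters: c→g is +4, o→s is +4, v→z is +4 — a constant shift. It's a constant shift of +4 (ROT4).
On rival: r+4=v, i+4=m, v+4=z, a+4=e, l+4=p.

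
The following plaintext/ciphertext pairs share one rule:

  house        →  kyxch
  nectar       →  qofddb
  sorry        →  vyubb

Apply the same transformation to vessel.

yovchv

The shifts repeat in a cycle of length 2: positions 0,1,… shift by +3, +10, then the pattern repeats.
For vessel: v+3=y, e+10=o, s+3=v, s+10=c, e+3=h, l+10=v.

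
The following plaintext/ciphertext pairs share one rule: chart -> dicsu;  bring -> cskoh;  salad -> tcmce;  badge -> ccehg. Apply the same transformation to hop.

iqq

Vowels shift forward by 2 and consonants shift forward by 1.
Applying it to hop: h(cons)+1=i, o(vowel)+2=q, p(cons)+1=q.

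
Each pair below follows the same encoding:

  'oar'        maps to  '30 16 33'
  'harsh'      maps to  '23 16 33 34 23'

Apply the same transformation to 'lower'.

Each letter is replaced by its alphabet position (a=1..z=26) + 15.
For lower: l=12→27, o=15→30, w=23→38, e=5→20, r=18→33.

27 30 38 20 33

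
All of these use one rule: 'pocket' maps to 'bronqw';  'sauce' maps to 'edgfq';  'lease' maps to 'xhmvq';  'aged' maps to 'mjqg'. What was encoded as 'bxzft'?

Shifts by position in pocket: pos 0: p→b (+12), pos 1: o→r (+3), pos 2: c→o (+12), pos 3: k→n (+3) — repeating every 2. The shifts repeat in a cycle of length 2: positions 0,1,… shift by +12, +3, then the pattern repeats.
Reversing it on bxzft: b−12=p, x−3=u, z−12=n, f−3=c, t−12=h.

punch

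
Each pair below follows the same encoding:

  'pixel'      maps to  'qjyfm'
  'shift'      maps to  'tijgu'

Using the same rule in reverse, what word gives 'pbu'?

Compare letters: p→q is +1, i→j is +1, x→y is +1 — a constant shift. Every letter moves 1 place later in the alphabet, wrapping around z→a.
Undoing it on pbu: p−1=o, b−1=a, u−1=t.

oat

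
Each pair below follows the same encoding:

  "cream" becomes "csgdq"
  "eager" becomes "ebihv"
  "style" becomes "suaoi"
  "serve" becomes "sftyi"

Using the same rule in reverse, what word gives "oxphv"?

owner

The shift increases by 1 at each position, starting from +0: 0, 1, 2, ….
Decoding oxphv: o−0=o, x−1=w, p−2=n, h−3=e, v−4=r.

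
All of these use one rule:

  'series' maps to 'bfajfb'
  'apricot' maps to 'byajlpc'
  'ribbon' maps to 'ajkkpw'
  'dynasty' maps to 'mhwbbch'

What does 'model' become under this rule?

vpmfu

The shift depends on letter class: consonant s→b is +9, but vowel e→f is +1. Two shifts are in play — +1 for a/e/i/o/u, +9 for every other letter.
On model: m(cons)+9=v, o(vowel)+1=p, d(cons)+9=m, e(vowel)+1=f, l(cons)+9=u.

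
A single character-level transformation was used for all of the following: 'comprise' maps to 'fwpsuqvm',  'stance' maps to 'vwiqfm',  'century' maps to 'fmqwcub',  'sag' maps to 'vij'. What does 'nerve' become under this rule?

The shift depends on letter class: consonant c→f is +3, but vowel o→w is +8. Two shifts are in play — +8 for a/e/i/o/u, +3 for every other letter.
Applying it to nerve: n(cons)+3=q, e(vowel)+8=m, r(cons)+3=u, v(cons)+3=y, e(vowel)+8=m.

qmuym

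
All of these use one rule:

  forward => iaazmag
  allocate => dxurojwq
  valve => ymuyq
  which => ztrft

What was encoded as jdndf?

great

Shifts by position in forward: pos 0: f→i (+3), pos 1: o→a (+12), pos 2: r→a (+9), pos 3: w→z (+3), pos 4: a→m (+12), pos 5: r→a (+9) — repeating every 3. It's a Vigenère-style cipher with numeric key [3,12,9]: position i shifts by key[i mod 3].
Reversing it on jdndf: j−3=g, d−12=r, n−9=e, d−3=a, f−12=t.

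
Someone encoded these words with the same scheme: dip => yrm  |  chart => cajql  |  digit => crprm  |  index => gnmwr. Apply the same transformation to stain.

wrjcb

The output letters match the input read backwards, each shifted +9: dip reversed is pid. Read the word backwards and shift each letter +9.
Applying it to stain: reverse → niats; then shift: n+9=w, i+9=r, a+9=j, t+9=c, s+9=b.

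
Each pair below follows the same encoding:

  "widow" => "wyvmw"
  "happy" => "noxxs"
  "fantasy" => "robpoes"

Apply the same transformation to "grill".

ctyff

w(22)→w(22) and i(8)→y(24) fit y≡11x+14 (mod 26); the inverse of 11 mod 26 is 19. This is an affine cipher: with a=0,…,z=25, each position x becomes (11x+14) mod 26.
Applying it to grill: g(6)→11·6+14≡2=c; r(17)→11·17+14≡19=t; i(8)→11·8+14≡24=y; l(11)→11·11+14≡5=f; l(11)→11·11+14≡5=f (all mod 26).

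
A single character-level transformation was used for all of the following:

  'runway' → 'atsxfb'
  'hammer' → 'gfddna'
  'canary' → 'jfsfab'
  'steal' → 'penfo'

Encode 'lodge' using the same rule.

r(17)→a(0) and u(20)→t(19) fit y≡15x+5 (mod 26); the inverse of 15 mod 26 is 7. Treating letters as 0–25, the rule is x ↦ 15x + 5 (mod 26).
On lodge: l(11)→15·11+5≡14=o; o(14)→15·14+5≡7=h; d(3)→15·3+5≡24=y; g(6)→15·6+5≡17=r; e(4)→15·4+5≡13=n (all mod 26).

ohyrn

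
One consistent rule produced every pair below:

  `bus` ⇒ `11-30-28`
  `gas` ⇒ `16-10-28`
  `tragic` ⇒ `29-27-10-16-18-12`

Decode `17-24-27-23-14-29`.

hornet

Each letter is replaced by its alphabet position (a=1..z=26) + 9.
Decoding 17-24-27-23-14-29: 17→(17−9)÷1=8=h, 24→(24−9)÷1=15=o, 27→(27−9)÷1=18=r, 23→(23−9)÷1=14=n, 14→(14−9)÷1=5=e, 29→(29−9)÷1=20=t.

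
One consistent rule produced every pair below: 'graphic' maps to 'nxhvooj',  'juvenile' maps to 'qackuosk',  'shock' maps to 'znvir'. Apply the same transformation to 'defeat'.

Shifts by position in graphic: pos 0: g→n (+7), pos 1: r→x (+6), pos 2: a→h (+7), pos 3: p→v (+6) — repeating every 2. A repeating key of period 2 is used — shifts +7, +6 over and over.
Applying it to defeat: d+7=k, e+6=k, f+7=m, e+6=k, a+7=h, t+6=z.

kkmkhz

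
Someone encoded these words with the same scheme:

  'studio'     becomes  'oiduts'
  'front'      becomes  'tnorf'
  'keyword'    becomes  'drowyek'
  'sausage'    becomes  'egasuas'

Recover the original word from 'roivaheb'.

The output letters match the input read backwards: studio reversed is oiduts. It's just the letters in reverse order.
Decoding roivaheb: then reverse → behavior.

behavior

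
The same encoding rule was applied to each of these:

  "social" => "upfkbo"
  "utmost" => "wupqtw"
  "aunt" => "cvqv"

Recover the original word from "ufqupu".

sensor

The shifts repeat in a cycle of length 3: positions 0,1,… shift by +2, +1, +3, then the pattern repeats.
Decoding ufqupu: u−2=s, f−1=e, q−3=n, u−2=s, p−1=o, u−3=r.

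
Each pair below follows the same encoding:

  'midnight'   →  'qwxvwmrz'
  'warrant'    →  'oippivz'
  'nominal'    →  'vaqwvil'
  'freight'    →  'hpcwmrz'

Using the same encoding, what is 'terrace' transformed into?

Each letter's alphabet position (a=0..z=25) is mapped through 5·x+8 mod 26 — an affine cipher.
Applying it to terrace: t(19)→5·19+8≡25=z; e(4)→5·4+8≡2=c; r(17)→5·17+8≡15=p; r(17)→5·17+8≡15=p; a(0)→5·0+8≡8=i; c(2)→5·2+8≡18=s; e(4)→5·4+8≡2=c (all mod 26).

zcppisc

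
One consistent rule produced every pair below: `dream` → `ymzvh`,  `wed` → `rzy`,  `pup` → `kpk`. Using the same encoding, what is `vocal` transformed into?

Compare letters: d→y is +21, r→m is +21, e→z is +21 — a constant shift. It's a constant shift of +21 (ROT21).
For vocal: v+21=q, o+21=j, c+21=x, a+21=v, l+21=g.

qjxvg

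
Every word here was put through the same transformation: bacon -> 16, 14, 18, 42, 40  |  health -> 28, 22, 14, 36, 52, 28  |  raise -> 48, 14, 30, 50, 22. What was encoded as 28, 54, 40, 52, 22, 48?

hunter

b(#2)→16 and a(#1)→14: differences scale by 2, so n = 2·pos + 12. The formula is n = 2×(alphabet index, a=1) + 12.
Decoding 28, 54, 40, 52, 22, 48: 28→(28−12)÷2=8=h, 54→(54−12)÷2=21=u, 40→(40−12)÷2=14=n, 52→(52−12)÷2=20=t, 22→(22−12)÷2=5=e, 48→(48−12)÷2=18=r.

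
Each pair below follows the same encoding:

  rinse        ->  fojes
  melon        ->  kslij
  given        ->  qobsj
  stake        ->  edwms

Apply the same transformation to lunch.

r(17)→f(5) and i(8)→o(14) fit y≡25x+22 (mod 26); the inverse of 25 mod 26 is 25. This is an affine cipher: with a=0,…,z=25, each position x becomes (25x+22) mod 26.
Applying it to lunch: l(11)→25·11+22≡11=l; u(20)→25·20+22≡2=c; n(13)→25·13+22≡9=j; c(2)→25·2+22≡20=u; h(7)→25·7+22≡15=p (all mod 26).

lcjup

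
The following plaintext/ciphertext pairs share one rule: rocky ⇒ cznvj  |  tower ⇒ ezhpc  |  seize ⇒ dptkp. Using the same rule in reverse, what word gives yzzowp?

Every letter moves 11 places later in the alphabet, wrapping around z→a.
Reversing it on yzzowp: y−11=n, z−11=o, z−11=o, o−11=d, w−11=l, p−11=e.

noodle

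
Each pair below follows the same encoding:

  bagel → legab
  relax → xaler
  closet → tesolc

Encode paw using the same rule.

wap

The word is simply reversed.
For paw: reverse → wap.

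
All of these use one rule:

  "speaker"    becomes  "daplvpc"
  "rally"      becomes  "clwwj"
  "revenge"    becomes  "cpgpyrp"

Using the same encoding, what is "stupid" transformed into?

It's a constant shift of +11 (ROT11).
Applying it to stupid: s+11=d, t+11=e, u+11=f, p+11=a, i+11=t, d+11=o.

defato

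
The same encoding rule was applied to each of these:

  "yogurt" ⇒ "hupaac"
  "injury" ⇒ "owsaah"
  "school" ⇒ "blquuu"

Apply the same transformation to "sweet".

bfkkc

Two shifts are in play — +6 for a/e/i/o/u, +9 for every other letter.
For sweet: s(cons)+9=b, w(cons)+9=f, e(vowel)+6=k, e(vowel)+6=k, t(cons)+9=c.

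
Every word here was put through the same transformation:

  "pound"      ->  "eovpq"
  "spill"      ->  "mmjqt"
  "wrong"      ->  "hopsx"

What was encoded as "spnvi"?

humor

Read the word backwards and shift each letter +1.
Undoing it on spnvi: shift back: s−1=r, p−1=o, n−1=m, v−1=u, i−1=h → romuh; then reverse → humor.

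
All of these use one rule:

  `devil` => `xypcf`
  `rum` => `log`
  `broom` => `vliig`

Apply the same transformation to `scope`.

Every letter moves 20 places later in the alphabet, wrapping around z→a.
For scope: s+20=m, c+20=w, o+20=i, p+20=j, e+20=y.

mwijy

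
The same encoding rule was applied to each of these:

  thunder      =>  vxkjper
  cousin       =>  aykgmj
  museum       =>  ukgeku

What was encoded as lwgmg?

basis

This is an affine cipher: with a=0,…,z=25, each position x becomes (15x+22) mod 26.
Reversing it on lwgmg: l(11)→7·(11−22)≡1=b; w(22)→7·(22−22)≡0=a; g(6)→7·(6−22)≡18=s; m(12)→7·(12−22)≡8=i; g(6)→7·(6−22)≡18=s (all mod 26).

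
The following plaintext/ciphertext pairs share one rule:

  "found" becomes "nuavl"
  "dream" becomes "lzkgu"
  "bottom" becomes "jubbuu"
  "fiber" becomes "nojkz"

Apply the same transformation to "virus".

dozaa

The shift depends on letter class: consonant f→n is +8, but vowel o→u is +6. Vowels shift forward by 6 and consonants shift forward by 8.
Applying it to virus: v(cons)+8=d, i(vowel)+6=o, r(cons)+8=z, u(vowel)+6=a, s(cons)+8=a.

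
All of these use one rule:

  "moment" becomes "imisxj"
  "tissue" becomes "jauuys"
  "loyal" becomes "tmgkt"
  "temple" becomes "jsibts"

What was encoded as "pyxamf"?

junior

This is an affine cipher: with a=0,…,z=25, each position x becomes (15x+10) mod 26.
Decoding pyxamf: p(15)→7·(15−10)≡9=j; y(24)→7·(24−10)≡20=u; x(23)→7·(23−10)≡13=n; a(0)→7·(0−10)≡8=i; m(12)→7·(12−10)≡14=o; f(5)→7·(5−10)≡17=r (all mod 26).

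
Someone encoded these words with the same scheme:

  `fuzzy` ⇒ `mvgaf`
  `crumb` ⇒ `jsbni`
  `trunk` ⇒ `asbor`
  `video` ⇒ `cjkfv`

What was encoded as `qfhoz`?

It's a Vigenère-style cipher with numeric key [7,1]: position i shifts by key[i mod 2].
Decoding qfhoz: q−7=j, f−1=e, h−7=a, o−1=n, z−7=s.

jeans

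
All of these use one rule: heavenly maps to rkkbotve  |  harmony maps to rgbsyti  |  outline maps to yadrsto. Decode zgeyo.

Shifts by position in heavenly: pos 0: h→r (+10), pos 1: e→k (+6), pos 2: a→k (+10), pos 3: v→b (+6) — repeating every 2. A repeating key of period 2 is used — shifts +10, +6 over and over.
Reversing it on zgeyo: z−10=p, g−6=a, e−10=u, y−6=s, o−10=e.

pause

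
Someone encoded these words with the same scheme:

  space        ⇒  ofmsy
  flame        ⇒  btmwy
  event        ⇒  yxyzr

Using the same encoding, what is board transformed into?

pcmlv

s(18)→o(14) and p(15)→f(5) fit y≡3x+12 (mod 26); the inverse of 3 mod 26 is 9. This is an affine cipher: with a=0,…,z=25, each position x becomes (3x+12) mod 26.
For board: b(1)→3·1+12≡15=p; o(14)→3·14+12≡2=c; a(0)→3·0+12≡12=m; r(17)→3·17+12≡11=l; d(3)→3·3+12≡21=v (all mod 26).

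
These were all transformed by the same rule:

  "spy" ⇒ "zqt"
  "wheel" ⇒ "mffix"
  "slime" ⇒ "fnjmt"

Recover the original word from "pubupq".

potato

The output letters match the input read backwards, each shifted +1: spy reversed is yps. Two steps: reverse the string, then apply a Caesar shift of +1.
Undoing it on pubupq: shift back: p−1=o, u−1=t, b−1=a, u−1=t, p−1=o, q−1=p → otatop; then reverse → potato.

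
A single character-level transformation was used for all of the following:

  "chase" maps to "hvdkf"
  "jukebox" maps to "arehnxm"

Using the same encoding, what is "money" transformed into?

bhqrp

The word is reversed, then every letter is shifted forward by 3.
Applying it to money: reverse → yenom; then shift: y+3=b, e+3=h, n+3=q, o+3=r, m+3=p.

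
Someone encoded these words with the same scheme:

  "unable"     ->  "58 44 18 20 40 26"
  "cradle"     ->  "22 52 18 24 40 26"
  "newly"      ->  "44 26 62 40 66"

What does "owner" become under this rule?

u(#21)→58 and n(#14)→44: differences scale by 2, so n = 2·pos + 16. Each letter becomes 2×(its alphabet position, a=1..z=26) + 16.
On owner: o=15→46, w=23→62, n=14→44, e=5→26, r=18→52.

46 62 44 26 52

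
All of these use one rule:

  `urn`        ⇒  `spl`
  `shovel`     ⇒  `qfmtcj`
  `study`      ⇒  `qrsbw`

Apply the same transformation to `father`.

Each letter is shifted forward by 24 in the alphabet (a Caesar shift of +24).
Applying it to father: f+24=d, a+24=y, t+24=r, h+24=f, e+24=c, r+24=p.

dyrfcp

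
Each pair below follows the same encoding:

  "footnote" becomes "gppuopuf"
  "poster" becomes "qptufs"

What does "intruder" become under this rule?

jousvefs

Compare letters: f→g is +1, o→p is +1, o→p is +1 — a constant shift. Every letter moves 1 place later in the alphabet, wrapping around z→a.
Applying it to intruder: i+1=j, n+1=o, t+1=u, r+1=s, u+1=v, d+1=e, e+1=f, r+1=s.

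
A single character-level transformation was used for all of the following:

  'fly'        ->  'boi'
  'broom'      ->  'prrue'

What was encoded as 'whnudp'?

The word is reversed, then every letter is shifted forward by 3.
Reversing it on whnudp: shift back: w−3=t, h−3=e, n−3=k, u−3=r, d−3=a, p−3=m → tekram; then reverse → market.

market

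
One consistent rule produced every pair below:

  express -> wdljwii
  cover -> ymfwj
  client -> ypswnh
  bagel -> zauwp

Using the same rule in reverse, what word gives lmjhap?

portal

Treating letters as 0–25, the rule is x ↦ 25x + 0 (mod 26).
Reversing it on lmjhap: l(11)→25·(11−0)≡15=p; m(12)→25·(12−0)≡14=o; j(9)→25·(9−0)≡17=r; h(7)→25·(7−0)≡19=t; a(0)→25·(0−0)≡0=a; p(15)→25·(15−0)≡11=l (all mod 26).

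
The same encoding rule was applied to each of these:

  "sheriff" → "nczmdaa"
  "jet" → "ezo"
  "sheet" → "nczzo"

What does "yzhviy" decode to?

Compare letters: s→n is +21, h→c is +21, e→z is +21 — a constant shift. Every letter moves 21 places later in the alphabet, wrapping around z→a.
Reversing it on yzhviy: y−21=d, z−21=e, h−21=m, v−21=a, i−21=n, y−21=d.

demand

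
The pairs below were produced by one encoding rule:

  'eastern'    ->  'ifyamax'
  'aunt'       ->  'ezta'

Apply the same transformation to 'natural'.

In eastern: e→i is +4, a→f is +5, s→y is +6, t→a is +7 — the shift increases by 1 each position. Each letter shifts forward by (position + 4), i.e. 4, 5, 6, … — the shift grows by one for each successive letter.
Applying it to natural: n+4=r, a+5=f, t+6=z, u+7=b, r+8=z, a+9=j, l+10=v.

rfzbzjv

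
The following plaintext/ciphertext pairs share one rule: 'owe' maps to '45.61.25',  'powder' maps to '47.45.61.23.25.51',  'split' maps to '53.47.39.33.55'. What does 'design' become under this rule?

o(#15)→45 and w(#23)→61: differences scale by 2, so n = 2·pos + 15. With a=1..z=26, the number is 2·pos + 15.
Applying it to design: d=4→23, e=5→25, s=19→53, i=9→33, g=7→29, n=14→43.

23.25.53.33.29.43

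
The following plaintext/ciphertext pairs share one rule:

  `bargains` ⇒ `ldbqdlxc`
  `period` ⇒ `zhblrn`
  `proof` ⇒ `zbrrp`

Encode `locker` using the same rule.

vrmuhb

The shift depends on letter class: consonant b→l is +10, but vowel a→d is +3. The rule splits by letter class: vowels +3, consonants +10.
On locker: l(cons)+10=v, o(vowel)+3=r, c(cons)+10=m, k(cons)+10=u, e(vowel)+3=h, r(cons)+10=b.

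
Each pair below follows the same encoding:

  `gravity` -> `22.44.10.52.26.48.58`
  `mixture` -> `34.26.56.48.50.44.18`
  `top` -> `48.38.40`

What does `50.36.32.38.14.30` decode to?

Each letter becomes 2×(its alphabet position, a=1..z=26) + 8.
Undoing it on 50.36.32.38.14.30: 50→(50−8)÷2=21=u, 36→(36−8)÷2=14=n, 32→(32−8)÷2=12=l, 38→(38−8)÷2=15=o, 14→(14−8)÷2=3=c, 30→(30−8)÷2=11=k.

unlock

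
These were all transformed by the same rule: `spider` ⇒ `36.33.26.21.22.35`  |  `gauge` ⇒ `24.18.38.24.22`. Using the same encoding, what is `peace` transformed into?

Each letter is replaced by its alphabet position (a=1..z=26) + 17.
On peace: p=16→33, e=5→22, a=1→18, c=3→20, e=5→22.

33.22.18.20.22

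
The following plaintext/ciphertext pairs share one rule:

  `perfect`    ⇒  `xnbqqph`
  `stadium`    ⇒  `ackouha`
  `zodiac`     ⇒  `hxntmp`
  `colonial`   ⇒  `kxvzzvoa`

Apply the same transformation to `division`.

In perfect: p→x is +8, e→n is +9, r→b is +10, f→q is +11 — the shift increases by 1 each position. The shift increases by 1 at each position, starting from +8: 8, 9, 10, ….
For division: d+8=l, i+9=r, v+10=f, i+11=t, s+12=e, i+13=v, o+14=c, n+15=c.

lrftevcc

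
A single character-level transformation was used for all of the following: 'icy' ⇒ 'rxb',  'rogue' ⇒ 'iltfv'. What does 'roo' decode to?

ill

Each pair mirrors across the alphabet (i↔r, c↔x, y↔b): positions sum to 25. Each letter is replaced by its mirror in the alphabet: a↔z, b↔y, c↔x, and so on (the Atbash cipher).
Decoding roo: r↔i, o↔l, o↔l.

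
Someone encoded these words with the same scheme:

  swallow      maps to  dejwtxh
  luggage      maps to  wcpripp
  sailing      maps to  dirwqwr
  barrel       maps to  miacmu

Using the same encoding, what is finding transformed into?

qqwoqwr

Shifts by position in swallow: pos 0: s→d (+11), pos 1: w→e (+8), pos 2: a→j (+9), pos 3: l→w (+11), pos 4: l→t (+8), pos 5: o→x (+9) — repeating every 3. It's a Vigenère-style cipher with numeric key [11,8,9]: position i shifts by key[i mod 3].
For finding: f+11=q, i+8=q, n+9=w, d+11=o, i+8=q, n+9=w, g+11=r.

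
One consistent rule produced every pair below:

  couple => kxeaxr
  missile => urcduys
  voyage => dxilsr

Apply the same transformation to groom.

oayzy

In couple: c→k is +8, o→x is +9, u→e is +10, p→a is +11 — the shift increases by 1 each position. The shift increases by 1 at each position, starting from +8: 8, 9, 10, ….
For groom: g+8=o, r+9=a, o+10=y, o+11=z, m+12=y.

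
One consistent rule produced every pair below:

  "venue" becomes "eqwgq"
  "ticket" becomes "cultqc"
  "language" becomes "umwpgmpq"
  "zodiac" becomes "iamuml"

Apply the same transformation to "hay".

qmh

The shift depends on letter class: consonant v→e is +9, but vowel e→q is +12. Vowels shift forward by 12 and consonants shift forward by 9.
On hay: h(cons)+9=q, a(vowel)+12=m, y(cons)+9=h.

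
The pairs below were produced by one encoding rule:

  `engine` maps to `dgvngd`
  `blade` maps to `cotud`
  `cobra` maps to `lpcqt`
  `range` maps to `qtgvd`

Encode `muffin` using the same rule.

xrmmng

This is an affine cipher: with a=0,…,z=25, each position x becomes (9x+19) mod 26.
Applying it to muffin: m(12)→9·12+19≡23=x; u(20)→9·20+19≡17=r; f(5)→9·5+19≡12=m; f(5)→9·5+19≡12=m; i(8)→9·8+19≡13=n; n(13)→9·13+19≡6=g (all mod 26).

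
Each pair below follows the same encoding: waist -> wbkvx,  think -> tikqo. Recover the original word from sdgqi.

scene

In waist: w→w is +0, a→b is +1, i→k is +2, s→v is +3 — the shift increases by 1 each position. The shift increases by 1 at each position, starting from +0: 0, 1, 2, ….
Decoding sdgqi: s−0=s, d−1=c, g−2=e, q−3=n, i−4=e.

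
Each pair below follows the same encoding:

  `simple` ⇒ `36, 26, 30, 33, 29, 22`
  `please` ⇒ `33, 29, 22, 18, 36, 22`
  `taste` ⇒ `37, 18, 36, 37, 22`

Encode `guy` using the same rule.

24, 38, 42

The number is (letter's place in the alphabet, a=1) + 17.
On guy: g=7→24, u=21→38, y=25→42.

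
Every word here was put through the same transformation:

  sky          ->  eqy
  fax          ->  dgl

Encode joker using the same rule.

xkqup

The output letters match the input read backwards, each shifted +6: sky reversed is yks. Read the word backwards and shift each letter +6.
Applying it to joker: reverse → rekoj; then shift: r+6=x, e+6=k, k+6=q, o+6=u, j+6=p.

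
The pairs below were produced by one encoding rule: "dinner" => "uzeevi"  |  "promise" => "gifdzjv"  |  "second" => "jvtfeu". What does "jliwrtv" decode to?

surface

This is a Caesar cipher with shift 17.
Undoing it on jliwrtv: j−17=s, l−17=u, i−17=r, w−17=f, r−17=a, t−17=c, v−17=e.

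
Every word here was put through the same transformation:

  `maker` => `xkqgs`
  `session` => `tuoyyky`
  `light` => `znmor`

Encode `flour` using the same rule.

xaurl

The output letters match the input read backwards, each shifted +6: maker reversed is rekam. Two steps: reverse the string, then apply a Caesar shift of +6.
For flour: reverse → ruolf; then shift: r+6=x, u+6=a, o+6=u, l+6=r, f+6=l.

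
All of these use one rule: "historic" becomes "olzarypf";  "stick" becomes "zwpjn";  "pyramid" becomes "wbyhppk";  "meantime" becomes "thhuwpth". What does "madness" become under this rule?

tdkuhzz

The shifts repeat in a cycle of length 3: positions 0,1,… shift by +7, +3, +7, then the pattern repeats.
For madness: m+7=t, a+3=d, d+7=k, n+7=u, e+3=h, s+7=z, s+7=z.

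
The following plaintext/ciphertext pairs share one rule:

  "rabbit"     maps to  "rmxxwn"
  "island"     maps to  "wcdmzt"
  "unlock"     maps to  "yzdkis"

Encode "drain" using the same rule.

Treating letters as 0–25, the rule is x ↦ 11x + 12 (mod 26).
For drain: d(3)→11·3+12≡19=t; r(17)→11·17+12≡17=r; a(0)→11·0+12≡12=m; i(8)→11·8+12≡22=w; n(13)→11·13+12≡25=z (all mod 26).

trmwz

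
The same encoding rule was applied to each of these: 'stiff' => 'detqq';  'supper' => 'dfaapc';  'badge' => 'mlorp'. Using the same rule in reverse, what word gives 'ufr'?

Compare letters: s→d is +11, t→e is +11, i→t is +11 — a constant shift. It's a constant shift of +11 (ROT11).
Reversing it on ufr: u−11=j, f−11=u, r−11=g.

jug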